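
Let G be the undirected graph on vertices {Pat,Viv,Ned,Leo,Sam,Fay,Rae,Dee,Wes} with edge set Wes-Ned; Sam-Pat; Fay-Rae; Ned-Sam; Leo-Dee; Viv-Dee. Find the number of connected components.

Component: {Fay, Rae}
Component: {Viv, Leo, Dee}
Component: {Pat, Ned, Sam, Wes}

3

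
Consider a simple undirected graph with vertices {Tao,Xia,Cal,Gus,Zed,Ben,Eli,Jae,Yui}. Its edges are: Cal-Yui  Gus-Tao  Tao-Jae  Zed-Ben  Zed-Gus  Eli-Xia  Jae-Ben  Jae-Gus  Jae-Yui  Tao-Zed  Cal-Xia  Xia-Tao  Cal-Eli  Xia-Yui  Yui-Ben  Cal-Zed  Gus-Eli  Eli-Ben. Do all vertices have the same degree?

Yes

Degrees: Tao:4, Xia:4, Cal:4, Gus:4, Zed:4, Ben:4, Eli:4, Jae:4, Yui:4
All degrees equal 4; the graph is regular.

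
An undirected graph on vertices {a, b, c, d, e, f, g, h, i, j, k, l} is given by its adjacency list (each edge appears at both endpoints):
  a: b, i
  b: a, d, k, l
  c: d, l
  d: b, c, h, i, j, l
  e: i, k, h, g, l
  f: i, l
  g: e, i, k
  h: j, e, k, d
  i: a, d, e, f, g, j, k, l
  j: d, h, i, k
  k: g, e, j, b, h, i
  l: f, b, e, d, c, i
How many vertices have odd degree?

2

Degrees: a:2, b:4, c:2, d:6, e:5, f:2, g:3, h:4, i:8, j:4, k:6, l:6
Odd-degree vertices: e, g.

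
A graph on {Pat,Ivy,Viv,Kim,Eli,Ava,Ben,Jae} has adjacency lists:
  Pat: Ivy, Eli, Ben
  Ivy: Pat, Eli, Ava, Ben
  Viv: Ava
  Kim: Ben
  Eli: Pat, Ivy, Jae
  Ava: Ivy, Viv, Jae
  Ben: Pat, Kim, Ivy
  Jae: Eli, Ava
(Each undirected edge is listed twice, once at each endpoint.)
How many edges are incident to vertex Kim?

1

Neighbors of Kim: Ben.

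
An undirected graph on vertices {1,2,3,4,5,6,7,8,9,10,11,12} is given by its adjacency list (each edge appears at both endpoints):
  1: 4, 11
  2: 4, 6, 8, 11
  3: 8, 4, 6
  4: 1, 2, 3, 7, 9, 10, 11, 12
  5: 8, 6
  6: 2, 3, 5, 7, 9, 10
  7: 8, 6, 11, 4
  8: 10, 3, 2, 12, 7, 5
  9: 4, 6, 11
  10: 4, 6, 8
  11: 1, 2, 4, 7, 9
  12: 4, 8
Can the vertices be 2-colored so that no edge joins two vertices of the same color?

The cycle 4-11-9-4 has length 3, which is odd, so the graph is not bipartite.

No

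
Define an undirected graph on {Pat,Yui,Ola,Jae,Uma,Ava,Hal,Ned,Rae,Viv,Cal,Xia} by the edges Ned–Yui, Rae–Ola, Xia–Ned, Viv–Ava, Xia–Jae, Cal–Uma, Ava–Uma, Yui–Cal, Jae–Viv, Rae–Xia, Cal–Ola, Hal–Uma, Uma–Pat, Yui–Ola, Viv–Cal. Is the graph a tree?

No

The graph has 12 vertices and 15 edges.
A tree on 12 vertices has exactly 11 edges; this graph has 15, so it contains a cycle and is not a tree.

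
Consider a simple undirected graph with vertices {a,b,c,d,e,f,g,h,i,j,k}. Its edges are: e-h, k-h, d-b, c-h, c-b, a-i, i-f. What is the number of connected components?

Component: {g}
Component: {j}
Component: {a, f, i}
Component: {b, c, d, e, h, k}

4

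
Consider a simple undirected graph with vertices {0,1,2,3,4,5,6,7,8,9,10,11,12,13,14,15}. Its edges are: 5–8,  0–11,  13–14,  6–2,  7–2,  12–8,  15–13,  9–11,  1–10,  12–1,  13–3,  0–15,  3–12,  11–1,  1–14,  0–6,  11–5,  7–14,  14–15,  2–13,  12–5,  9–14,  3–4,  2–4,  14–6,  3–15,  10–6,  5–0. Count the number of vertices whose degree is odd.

Degrees: 0:4, 1:4, 2:4, 3:4, 4:2, 5:4, 6:4, 7:2, 8:2, 9:2, 10:2, 11:4, 12:4, 13:4, 14:6, 15:4
Odd-degree vertices: none.

0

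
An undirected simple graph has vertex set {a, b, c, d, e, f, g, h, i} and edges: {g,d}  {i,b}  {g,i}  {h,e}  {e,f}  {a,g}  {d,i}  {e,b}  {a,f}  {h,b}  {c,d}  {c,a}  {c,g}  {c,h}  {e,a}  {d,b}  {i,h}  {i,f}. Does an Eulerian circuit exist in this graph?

No

Degrees: a:4, b:4, c:4, d:4, e:4, f:3, g:4, h:4, i:5
Vertices with odd degree: f, i. An Eulerian circuit requires all degrees even.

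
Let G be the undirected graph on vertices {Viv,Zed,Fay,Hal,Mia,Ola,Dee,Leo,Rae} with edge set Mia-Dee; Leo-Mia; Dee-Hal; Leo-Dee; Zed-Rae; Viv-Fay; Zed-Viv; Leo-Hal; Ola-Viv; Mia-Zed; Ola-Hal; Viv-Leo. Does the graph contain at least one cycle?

Yes

The graph has 9 vertices, 12 edges, and 1 connected component.
Since 12 > 9 - 1, a cycle must exist; for instance Viv-Leo-Hal-Ola-Viv.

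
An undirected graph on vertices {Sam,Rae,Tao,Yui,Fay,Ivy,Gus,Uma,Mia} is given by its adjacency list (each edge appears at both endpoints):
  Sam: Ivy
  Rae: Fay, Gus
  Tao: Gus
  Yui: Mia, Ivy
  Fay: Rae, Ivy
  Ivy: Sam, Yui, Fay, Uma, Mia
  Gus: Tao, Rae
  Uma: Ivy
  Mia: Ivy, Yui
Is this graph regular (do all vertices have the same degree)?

Degrees: Sam:1, Rae:2, Tao:1, Yui:2, Fay:2, Ivy:5, Gus:2, Uma:1, Mia:2
Degrees are not all equal (e.g. deg(Sam)=1 but deg(Ivy)=5); not regular.

No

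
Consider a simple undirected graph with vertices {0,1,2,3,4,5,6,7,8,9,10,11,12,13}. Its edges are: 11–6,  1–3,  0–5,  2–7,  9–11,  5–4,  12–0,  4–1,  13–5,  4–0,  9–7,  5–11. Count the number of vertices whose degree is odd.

Degrees: 0:3, 1:2, 2:1, 3:1, 4:3, 5:4, 6:1, 7:2, 8:0, 9:2, 10:0, 11:3, 12:1, 13:1
Odd-degree vertices: 0, 2, 3, 4, 6, 11, 12, 13.

8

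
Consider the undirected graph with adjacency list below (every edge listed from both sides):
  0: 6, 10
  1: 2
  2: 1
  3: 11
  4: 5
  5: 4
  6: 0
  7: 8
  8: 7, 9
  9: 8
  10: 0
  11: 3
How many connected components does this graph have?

5

Component: {1, 2}
Component: {3, 11}
Component: {4, 5}
Component: {0, 6, 10}
Component: {7, 8, 9}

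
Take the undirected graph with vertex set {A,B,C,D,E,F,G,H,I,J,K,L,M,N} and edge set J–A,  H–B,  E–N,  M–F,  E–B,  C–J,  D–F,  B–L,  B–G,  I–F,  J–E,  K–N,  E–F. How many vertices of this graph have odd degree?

10

Degrees: A:1, B:4, C:1, D:1, E:4, F:4, G:1, H:1, I:1, J:3, K:1, L:1, M:1, N:2
Odd-degree vertices: A, C, D, G, H, I, J, K, L, M.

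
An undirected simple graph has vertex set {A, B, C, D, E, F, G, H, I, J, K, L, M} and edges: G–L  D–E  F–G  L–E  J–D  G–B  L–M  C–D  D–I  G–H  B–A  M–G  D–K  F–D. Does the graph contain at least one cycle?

Yes

The graph has 13 vertices, 14 edges, and 1 connected component.
Since 14 > 13 - 1, a cycle must exist; for instance G-L-E-D-F-G.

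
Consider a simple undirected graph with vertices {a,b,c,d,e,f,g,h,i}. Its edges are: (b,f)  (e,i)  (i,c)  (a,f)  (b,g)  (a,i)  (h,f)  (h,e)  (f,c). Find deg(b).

2

Neighbors of b: f, g.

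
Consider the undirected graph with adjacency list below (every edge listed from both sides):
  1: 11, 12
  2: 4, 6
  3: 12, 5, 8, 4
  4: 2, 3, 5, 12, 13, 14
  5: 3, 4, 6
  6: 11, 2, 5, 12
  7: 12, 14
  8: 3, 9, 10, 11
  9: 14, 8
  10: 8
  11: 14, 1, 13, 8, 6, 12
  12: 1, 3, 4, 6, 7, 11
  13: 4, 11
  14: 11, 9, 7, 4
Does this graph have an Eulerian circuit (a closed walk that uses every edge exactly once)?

Degrees: 1:2, 2:2, 3:4, 4:6, 5:3, 6:4, 7:2, 8:4, 9:2, 10:1, 11:6, 12:6, 13:2, 14:4
Vertices with odd degree: 5, 10. An Eulerian circuit requires all degrees even.

No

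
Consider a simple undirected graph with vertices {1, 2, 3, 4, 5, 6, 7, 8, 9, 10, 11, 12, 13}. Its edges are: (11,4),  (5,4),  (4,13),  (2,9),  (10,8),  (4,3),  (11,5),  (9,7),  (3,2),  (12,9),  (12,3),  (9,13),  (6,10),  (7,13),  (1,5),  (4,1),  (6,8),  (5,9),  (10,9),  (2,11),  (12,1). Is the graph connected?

Yes

Starting from 1 and exploring outward reaches every vertex (1, 4, 12, 5, 3, 11, 13, 9, 2, 7, 10, 8, 6); the graph is connected.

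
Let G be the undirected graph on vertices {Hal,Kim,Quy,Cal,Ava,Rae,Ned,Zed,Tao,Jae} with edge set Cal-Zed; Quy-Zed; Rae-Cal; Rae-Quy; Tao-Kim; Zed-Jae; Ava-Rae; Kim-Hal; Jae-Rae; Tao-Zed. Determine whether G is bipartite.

Yes

A valid 2-coloring puts {Kim, Rae, Ned, Zed} on one side and {Hal, Quy, Cal, Ava, Tao, Jae} on the other; every edge crosses between the two sides.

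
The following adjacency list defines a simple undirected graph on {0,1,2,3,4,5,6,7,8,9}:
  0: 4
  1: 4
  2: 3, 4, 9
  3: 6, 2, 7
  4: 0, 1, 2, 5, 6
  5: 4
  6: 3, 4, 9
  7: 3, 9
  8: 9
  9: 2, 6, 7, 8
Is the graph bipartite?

Yes

Partition the vertices as {3, 4, 9} vs {0, 1, 2, 5, 6, 7, 8}. Each listed edge has one endpoint in each part, so the graph is bipartite.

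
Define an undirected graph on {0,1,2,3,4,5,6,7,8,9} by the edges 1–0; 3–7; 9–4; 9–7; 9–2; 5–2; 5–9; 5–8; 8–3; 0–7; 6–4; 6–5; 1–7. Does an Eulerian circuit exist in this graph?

Yes

Degrees: 0:2, 1:2, 2:2, 3:2, 4:2, 5:4, 6:2, 7:4, 8:2, 9:4
Every vertex has even degree and the edges form a single connected piece, so an Eulerian circuit exists.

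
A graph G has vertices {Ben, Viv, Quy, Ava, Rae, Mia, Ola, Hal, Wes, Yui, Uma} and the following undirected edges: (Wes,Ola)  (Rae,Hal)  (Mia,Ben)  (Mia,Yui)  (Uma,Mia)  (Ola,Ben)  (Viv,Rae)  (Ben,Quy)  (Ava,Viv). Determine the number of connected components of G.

2

Component: {Viv, Ava, Rae, Hal}
Component: {Ben, Quy, Mia, Ola, Wes, Yui, Uma}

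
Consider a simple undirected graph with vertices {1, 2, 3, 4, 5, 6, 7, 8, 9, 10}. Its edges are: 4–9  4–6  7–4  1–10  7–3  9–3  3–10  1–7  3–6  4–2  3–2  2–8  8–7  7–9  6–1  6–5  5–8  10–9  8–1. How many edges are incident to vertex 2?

Neighbors of 2: 3, 4, 8.

3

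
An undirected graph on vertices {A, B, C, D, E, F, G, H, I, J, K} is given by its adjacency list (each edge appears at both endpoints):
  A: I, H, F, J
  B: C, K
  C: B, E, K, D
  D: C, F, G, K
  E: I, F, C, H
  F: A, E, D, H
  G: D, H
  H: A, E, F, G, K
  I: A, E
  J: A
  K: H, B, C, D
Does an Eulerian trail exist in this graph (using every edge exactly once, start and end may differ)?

Yes

Degrees: A:4, B:2, C:4, D:4, E:4, F:4, G:2, H:5, I:2, J:1, K:4
Odd-degree vertices: H, J (2 total).
With 2 odd-degree vertices and all edges in one connected piece, an Eulerian trail exists (from H to J).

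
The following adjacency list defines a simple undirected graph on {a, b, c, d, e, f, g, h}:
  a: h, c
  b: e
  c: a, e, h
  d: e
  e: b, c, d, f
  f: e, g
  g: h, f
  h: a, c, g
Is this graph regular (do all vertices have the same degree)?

Degrees: a:2, b:1, c:3, d:1, e:4, f:2, g:2, h:3
Degrees are not all equal (e.g. deg(b)=1 but deg(e)=4); not regular.

No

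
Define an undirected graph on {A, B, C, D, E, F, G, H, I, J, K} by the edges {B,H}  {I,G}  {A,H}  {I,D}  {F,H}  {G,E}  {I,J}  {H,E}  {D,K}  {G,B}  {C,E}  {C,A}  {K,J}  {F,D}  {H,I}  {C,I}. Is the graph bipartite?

Yes

A valid 2-coloring puts {C, D, G, H, J} on one side and {A, B, E, F, I, K} on the other; every edge crosses between the two sides.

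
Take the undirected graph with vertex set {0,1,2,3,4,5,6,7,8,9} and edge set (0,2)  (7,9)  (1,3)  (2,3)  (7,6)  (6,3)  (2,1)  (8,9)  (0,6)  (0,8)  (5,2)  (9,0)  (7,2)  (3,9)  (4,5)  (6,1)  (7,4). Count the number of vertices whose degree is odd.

Degrees: 0:4, 1:3, 2:5, 3:4, 4:2, 5:2, 6:4, 7:4, 8:2, 9:4
Odd-degree vertices: 1, 2.

2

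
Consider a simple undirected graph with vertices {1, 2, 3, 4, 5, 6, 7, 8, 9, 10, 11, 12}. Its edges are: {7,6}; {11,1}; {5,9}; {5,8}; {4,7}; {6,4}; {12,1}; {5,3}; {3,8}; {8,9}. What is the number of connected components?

Component: {2}
Component: {10}
Component: {1, 11, 12}
Component: {4, 6, 7}
Component: {3, 5, 8, 9}

5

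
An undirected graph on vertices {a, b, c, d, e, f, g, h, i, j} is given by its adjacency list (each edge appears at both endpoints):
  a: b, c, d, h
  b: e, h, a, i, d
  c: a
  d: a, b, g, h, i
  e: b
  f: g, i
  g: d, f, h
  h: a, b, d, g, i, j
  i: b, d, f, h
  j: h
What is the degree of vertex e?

Neighbors of e: b.

1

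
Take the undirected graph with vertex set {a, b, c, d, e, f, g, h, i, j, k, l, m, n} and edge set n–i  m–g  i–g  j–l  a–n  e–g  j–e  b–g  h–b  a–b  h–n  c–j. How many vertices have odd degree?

Degrees: a:2, b:3, c:1, d:0, e:2, f:0, g:4, h:2, i:2, j:3, k:0, l:1, m:1, n:3
Odd-degree vertices: b, c, j, l, m, n.

6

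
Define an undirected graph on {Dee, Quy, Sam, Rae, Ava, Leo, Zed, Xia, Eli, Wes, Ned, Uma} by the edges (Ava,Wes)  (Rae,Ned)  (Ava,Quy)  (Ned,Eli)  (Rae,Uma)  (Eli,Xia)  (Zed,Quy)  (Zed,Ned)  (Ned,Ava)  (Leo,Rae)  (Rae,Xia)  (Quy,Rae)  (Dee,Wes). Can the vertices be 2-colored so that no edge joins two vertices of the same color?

Partition the vertices as {Quy, Sam, Leo, Xia, Wes, Ned, Uma} vs {Dee, Rae, Ava, Zed, Eli}. Each listed edge has one endpoint in each part, so the graph is bipartite.

Yes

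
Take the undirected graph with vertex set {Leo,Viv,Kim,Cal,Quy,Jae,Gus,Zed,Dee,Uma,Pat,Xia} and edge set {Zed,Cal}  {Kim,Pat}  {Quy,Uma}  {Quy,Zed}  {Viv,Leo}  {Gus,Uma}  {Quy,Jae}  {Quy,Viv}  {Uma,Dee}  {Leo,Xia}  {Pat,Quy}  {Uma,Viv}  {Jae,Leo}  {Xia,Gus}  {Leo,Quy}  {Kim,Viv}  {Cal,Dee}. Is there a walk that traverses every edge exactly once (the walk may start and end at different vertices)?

Yes

Degrees: Leo:4, Viv:4, Kim:2, Cal:2, Quy:6, Jae:2, Gus:2, Zed:2, Dee:2, Uma:4, Pat:2, Xia:2
Odd-degree vertices: none (0 total).
The non-isolated vertices are connected and exactly 0 have odd degree, so an Eulerian trail exists.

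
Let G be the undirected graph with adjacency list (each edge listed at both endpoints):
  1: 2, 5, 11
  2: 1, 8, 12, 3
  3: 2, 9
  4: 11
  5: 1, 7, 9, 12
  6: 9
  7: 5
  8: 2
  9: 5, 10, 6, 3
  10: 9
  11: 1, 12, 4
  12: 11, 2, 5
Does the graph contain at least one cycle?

|V| = 12, |E| = 14, number of components = 1.
Since 14 > 12 - 1, a cycle must exist; for instance 1-11-12-5-1.

Yes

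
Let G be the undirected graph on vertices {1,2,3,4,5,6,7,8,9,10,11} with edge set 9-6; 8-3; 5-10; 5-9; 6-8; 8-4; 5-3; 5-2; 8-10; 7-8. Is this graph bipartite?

8-6-9-5-10-8 is an odd cycle (length 5), and a bipartite graph can contain only even cycles.

No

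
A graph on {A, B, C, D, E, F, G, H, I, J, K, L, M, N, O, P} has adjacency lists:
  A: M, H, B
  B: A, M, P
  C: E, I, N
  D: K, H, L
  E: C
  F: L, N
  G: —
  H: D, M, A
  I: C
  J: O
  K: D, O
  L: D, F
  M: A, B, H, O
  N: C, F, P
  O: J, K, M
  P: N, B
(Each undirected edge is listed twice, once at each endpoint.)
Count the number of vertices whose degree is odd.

10

Degrees: A:3, B:3, C:3, D:3, E:1, F:2, G:0, H:3, I:1, J:1, K:2, L:2, M:4, N:3, O:3, P:2
Odd-degree vertices: A, B, C, D, E, H, I, J, N, O.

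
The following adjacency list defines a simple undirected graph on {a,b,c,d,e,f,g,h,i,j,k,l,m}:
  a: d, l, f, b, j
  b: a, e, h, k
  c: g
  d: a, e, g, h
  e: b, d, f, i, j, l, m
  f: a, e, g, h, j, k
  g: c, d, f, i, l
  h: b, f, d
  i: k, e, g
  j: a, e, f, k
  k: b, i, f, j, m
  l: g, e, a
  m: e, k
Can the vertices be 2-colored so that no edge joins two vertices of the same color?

j-f-e-j is an odd cycle (length 3), and a bipartite graph can contain only even cycles.

No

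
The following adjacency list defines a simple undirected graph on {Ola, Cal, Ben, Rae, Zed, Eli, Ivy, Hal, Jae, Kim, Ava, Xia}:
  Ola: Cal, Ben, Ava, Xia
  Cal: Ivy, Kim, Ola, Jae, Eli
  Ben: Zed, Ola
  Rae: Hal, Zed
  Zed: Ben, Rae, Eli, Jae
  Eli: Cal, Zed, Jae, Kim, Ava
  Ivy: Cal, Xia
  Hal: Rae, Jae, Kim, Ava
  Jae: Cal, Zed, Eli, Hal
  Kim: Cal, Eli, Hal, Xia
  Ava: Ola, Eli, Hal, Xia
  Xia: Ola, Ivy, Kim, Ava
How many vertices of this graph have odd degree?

Degrees: Ola:4, Cal:5, Ben:2, Rae:2, Zed:4, Eli:5, Ivy:2, Hal:4, Jae:4, Kim:4, Ava:4, Xia:4
Odd-degree vertices: Cal, Eli.

2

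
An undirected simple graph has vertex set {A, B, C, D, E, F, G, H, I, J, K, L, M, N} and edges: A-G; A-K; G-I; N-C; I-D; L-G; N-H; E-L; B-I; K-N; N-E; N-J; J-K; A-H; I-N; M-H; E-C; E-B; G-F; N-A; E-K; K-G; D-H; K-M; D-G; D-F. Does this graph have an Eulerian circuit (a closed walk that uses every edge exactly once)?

No

Degrees: A:4, B:2, C:2, D:4, E:5, F:2, G:6, H:4, I:4, J:2, K:6, L:2, M:2, N:7
E, N have odd degree; an Eulerian circuit needs every degree to be even, so none exists.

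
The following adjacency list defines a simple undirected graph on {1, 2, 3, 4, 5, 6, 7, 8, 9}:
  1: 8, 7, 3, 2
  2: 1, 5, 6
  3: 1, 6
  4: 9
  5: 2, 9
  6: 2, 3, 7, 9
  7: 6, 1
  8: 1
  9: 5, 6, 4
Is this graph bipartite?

Yes

Color {2, 3, 7, 8, 9} black and {1, 4, 5, 6} white. No edge joins two same-colored vertices, so the graph is bipartite.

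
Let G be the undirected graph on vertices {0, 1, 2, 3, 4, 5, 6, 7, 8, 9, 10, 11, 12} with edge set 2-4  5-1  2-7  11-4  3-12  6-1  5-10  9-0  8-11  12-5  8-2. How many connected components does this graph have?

3

Component: {0, 9}
Component: {2, 4, 7, 8, 11}
Component: {1, 3, 5, 6, 10, 12}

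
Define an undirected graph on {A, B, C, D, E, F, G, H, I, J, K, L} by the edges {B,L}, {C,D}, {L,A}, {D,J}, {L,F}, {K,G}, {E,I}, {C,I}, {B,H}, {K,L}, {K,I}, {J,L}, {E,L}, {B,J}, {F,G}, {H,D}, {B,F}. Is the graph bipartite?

No

The cycle F-B-L-F has length 3, which is odd, so the graph is not bipartite.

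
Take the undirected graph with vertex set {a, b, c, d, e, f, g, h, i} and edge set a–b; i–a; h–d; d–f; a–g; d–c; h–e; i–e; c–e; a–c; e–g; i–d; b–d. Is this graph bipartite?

Color {b, c, f, g, h, i} black and {a, d, e} white. No edge joins two same-colored vertices, so the graph is bipartite.

Yes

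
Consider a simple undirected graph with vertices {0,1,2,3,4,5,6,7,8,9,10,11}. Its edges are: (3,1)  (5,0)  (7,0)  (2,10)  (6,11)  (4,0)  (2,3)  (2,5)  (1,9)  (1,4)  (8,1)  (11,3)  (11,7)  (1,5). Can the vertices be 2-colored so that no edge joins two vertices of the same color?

A valid 2-coloring puts {3, 4, 5, 6, 7, 8, 9, 10} on one side and {0, 1, 2, 11} on the other; every edge crosses between the two sides.

Yes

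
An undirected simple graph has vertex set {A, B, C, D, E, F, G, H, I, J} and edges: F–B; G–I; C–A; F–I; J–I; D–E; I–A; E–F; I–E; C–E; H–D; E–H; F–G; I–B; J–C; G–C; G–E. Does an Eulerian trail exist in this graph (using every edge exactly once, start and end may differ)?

Degrees: A:2, B:2, C:4, D:2, E:6, F:4, G:4, H:2, I:6, J:2
Odd-degree vertices: none (0 total).
With 0 odd-degree vertices and all edges in one connected piece, an Eulerian trail exists.

Yes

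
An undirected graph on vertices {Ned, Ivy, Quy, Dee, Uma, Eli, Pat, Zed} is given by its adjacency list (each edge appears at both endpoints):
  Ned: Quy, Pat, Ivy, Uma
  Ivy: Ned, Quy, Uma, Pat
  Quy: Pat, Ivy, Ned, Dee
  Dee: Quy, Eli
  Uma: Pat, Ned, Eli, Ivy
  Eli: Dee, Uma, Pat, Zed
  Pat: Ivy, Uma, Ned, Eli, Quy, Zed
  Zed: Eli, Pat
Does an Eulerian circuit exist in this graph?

Yes

Degrees: Ned:4, Ivy:4, Quy:4, Dee:2, Uma:4, Eli:4, Pat:6, Zed:2
All degrees are even and the non-isolated vertices are connected — an Eulerian circuit exists.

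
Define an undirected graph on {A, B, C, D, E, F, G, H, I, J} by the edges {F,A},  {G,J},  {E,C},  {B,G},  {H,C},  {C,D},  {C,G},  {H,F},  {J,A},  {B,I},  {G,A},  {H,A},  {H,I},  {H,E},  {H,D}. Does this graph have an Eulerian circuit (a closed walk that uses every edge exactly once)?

Degrees: A:4, B:2, C:4, D:2, E:2, F:2, G:4, H:6, I:2, J:2
Every vertex has even degree and the edges form a single connected piece, so an Eulerian circuit exists.

Yes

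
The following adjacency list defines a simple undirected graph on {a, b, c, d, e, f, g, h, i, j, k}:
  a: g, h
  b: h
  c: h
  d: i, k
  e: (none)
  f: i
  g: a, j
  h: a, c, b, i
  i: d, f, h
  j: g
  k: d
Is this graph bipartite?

Color {d, e, f, g, h} black and {a, b, c, i, j, k} white. No edge joins two same-colored vertices, so the graph is bipartite.

Yes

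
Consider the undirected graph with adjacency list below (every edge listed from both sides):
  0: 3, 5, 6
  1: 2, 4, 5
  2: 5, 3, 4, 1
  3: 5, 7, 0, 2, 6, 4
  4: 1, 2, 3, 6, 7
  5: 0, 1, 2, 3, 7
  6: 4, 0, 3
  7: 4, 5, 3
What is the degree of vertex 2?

4

Neighbors of 2: 1, 3, 4, 5.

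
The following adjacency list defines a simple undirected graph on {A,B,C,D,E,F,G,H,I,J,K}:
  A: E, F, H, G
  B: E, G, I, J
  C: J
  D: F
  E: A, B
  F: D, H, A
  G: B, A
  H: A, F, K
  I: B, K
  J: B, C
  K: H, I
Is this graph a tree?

|V| = 11, |E| = 13.
Connected but with 13 > 10 edges, so it has a cycle and is not a tree.

No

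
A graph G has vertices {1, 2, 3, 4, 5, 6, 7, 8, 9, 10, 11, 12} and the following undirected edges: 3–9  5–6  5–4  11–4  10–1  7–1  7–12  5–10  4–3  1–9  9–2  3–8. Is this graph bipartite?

Partition the vertices as {4, 6, 7, 8, 9, 10} vs {1, 2, 3, 5, 11, 12}. Each listed edge has one endpoint in each part, so the graph is bipartite.

Yes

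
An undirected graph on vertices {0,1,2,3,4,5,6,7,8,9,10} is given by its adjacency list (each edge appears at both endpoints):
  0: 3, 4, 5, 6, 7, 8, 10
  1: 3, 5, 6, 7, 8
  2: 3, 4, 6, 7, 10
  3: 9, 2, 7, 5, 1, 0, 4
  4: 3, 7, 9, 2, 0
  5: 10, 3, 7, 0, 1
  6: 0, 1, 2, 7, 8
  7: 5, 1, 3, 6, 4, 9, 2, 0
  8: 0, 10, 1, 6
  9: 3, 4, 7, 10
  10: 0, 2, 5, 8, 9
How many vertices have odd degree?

Degrees: 0:7, 1:5, 2:5, 3:7, 4:5, 5:5, 6:5, 7:8, 8:4, 9:4, 10:5
Odd-degree vertices: 0, 1, 2, 3, 4, 5, 6, 10.

8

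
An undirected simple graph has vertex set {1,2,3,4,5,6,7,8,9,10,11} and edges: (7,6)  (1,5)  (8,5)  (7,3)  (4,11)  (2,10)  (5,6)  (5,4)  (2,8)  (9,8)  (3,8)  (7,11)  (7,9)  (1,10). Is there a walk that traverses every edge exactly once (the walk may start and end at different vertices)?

Yes

Degrees: 1:2, 2:2, 3:2, 4:2, 5:4, 6:2, 7:4, 8:4, 9:2, 10:2, 11:2
Odd-degree vertices: none (0 total).
The non-isolated vertices are connected and exactly 0 have odd degree, so an Eulerian trail exists.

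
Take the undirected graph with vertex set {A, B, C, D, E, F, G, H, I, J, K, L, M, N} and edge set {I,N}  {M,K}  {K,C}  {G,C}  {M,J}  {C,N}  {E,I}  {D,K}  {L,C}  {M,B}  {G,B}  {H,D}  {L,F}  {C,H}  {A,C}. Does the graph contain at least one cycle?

The graph has 14 vertices, 15 edges, and 1 connected component.
Since 15 > 14 - 1, a cycle must exist; for instance C-K-D-H-C.

Yes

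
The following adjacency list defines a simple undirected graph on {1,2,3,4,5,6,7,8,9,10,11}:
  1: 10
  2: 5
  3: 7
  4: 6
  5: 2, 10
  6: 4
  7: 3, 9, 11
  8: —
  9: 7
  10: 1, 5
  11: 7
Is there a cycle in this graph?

|V| = 11, |E| = 7, number of components = 4.
A forest on 11 vertices with 4 components has exactly 7 edges, which matches — so no cycle.

No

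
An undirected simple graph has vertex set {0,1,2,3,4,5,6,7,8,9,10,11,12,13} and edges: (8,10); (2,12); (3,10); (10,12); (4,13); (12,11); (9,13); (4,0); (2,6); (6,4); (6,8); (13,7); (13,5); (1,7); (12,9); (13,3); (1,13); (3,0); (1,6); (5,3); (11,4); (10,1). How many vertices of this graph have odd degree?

0

Degrees: 0:2, 1:4, 2:2, 3:4, 4:4, 5:2, 6:4, 7:2, 8:2, 9:2, 10:4, 11:2, 12:4, 13:6
Odd-degree vertices: none.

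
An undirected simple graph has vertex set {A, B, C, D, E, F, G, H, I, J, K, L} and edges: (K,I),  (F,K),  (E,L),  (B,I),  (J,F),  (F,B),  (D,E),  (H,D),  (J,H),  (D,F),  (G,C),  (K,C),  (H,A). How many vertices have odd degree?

6

Degrees: A:1, B:2, C:2, D:3, E:2, F:4, G:1, H:3, I:2, J:2, K:3, L:1
Odd-degree vertices: A, D, G, H, K, L.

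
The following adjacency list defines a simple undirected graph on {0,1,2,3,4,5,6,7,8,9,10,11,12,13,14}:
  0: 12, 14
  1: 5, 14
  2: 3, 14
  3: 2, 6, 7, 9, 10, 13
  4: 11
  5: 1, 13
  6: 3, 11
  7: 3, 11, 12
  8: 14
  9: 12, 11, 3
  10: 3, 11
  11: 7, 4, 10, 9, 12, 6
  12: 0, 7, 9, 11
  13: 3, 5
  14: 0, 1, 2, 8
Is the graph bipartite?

The cycle 12-11-9-12 has length 3, which is odd, so the graph is not bipartite.

No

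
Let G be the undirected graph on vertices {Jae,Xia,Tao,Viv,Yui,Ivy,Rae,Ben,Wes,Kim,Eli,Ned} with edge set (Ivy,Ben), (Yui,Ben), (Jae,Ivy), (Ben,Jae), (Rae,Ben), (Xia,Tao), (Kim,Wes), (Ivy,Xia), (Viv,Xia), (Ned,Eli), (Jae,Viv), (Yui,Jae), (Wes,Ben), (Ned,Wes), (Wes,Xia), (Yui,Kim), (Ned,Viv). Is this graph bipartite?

No

Ben-Jae-Ivy-Ben is an odd cycle (length 3), and a bipartite graph can contain only even cycles.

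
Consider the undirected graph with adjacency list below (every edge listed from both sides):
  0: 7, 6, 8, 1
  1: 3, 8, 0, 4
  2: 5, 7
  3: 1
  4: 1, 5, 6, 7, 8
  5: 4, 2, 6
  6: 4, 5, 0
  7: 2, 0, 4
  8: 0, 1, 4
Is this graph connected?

Yes

Starting from 0 and exploring outward reaches every vertex (0, 1, 7, 8, 6, 3, 4, 2, 5); the graph is connected.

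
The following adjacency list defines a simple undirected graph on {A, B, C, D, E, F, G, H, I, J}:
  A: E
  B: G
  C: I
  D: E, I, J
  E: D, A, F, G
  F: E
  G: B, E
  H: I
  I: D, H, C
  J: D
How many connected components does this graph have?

1

Component: {A, B, C, D, E, F, G, H, I, J}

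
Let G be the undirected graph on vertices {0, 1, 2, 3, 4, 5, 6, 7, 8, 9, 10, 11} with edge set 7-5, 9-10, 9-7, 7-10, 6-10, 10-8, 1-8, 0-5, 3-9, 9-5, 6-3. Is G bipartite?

No

The cycle 7-9-10-7 has length 3, which is odd, so the graph is not bipartite.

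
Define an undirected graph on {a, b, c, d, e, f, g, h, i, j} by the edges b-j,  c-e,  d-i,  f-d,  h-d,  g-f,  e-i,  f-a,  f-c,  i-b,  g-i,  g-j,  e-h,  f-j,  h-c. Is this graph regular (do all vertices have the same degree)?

Degrees: a:1, b:2, c:3, d:3, e:3, f:5, g:3, h:3, i:4, j:3
Vertex a has degree 1 while f has degree 5, so the graph is not regular.

No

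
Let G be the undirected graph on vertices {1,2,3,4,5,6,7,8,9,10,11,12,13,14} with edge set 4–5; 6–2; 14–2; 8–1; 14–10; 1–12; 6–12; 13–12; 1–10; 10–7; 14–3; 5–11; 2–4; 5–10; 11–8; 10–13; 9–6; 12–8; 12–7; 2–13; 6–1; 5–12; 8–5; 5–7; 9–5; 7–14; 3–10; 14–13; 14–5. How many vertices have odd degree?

Degrees: 1:4, 2:4, 3:2, 4:2, 5:8, 6:4, 7:4, 8:4, 9:2, 10:6, 11:2, 12:6, 13:4, 14:6
Odd-degree vertices: none.

0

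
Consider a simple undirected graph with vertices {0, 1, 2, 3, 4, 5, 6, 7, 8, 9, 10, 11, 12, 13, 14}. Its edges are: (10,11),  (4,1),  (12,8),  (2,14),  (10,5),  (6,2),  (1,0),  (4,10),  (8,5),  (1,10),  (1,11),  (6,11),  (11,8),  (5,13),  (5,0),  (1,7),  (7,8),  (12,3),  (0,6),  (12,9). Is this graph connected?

Yes

A breadth-first search from 0 visits 0, 1, 6, 5, 11, 4, 10, 7, 2, 8, 13, 14, 12, 3, 9 — all 15 vertices — so the graph is connected.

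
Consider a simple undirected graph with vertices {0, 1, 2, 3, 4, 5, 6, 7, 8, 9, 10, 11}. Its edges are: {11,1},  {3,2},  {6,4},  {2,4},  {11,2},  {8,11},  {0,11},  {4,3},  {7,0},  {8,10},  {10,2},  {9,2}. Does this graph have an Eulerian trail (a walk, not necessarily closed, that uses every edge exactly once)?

Degrees: 0:2, 1:1, 2:5, 3:2, 4:3, 5:0, 6:1, 7:1, 8:2, 9:1, 10:2, 11:4
Odd-degree vertices: 1, 2, 4, 6, 7, 9 (6 total).
With 6 odd-degree vertices (more than two), no single trail can use every edge.

No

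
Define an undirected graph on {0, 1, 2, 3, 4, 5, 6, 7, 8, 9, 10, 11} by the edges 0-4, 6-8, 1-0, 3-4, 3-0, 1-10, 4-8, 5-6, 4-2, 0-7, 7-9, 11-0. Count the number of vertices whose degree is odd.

Degrees: 0:5, 1:2, 2:1, 3:2, 4:4, 5:1, 6:2, 7:2, 8:2, 9:1, 10:1, 11:1
Odd-degree vertices: 0, 2, 5, 9, 10, 11.

6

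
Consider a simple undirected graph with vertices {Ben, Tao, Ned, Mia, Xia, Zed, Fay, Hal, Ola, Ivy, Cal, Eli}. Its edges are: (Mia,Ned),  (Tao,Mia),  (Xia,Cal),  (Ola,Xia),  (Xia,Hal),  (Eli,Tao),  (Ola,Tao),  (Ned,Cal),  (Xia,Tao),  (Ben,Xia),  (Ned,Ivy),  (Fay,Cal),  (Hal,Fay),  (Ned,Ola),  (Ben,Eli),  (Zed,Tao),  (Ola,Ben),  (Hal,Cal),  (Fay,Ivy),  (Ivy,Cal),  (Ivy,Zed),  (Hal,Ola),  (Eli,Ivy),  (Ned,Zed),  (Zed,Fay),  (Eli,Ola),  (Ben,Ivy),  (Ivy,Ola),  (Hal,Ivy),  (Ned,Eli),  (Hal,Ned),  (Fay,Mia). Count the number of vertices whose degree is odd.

8

Degrees: Ben:4, Tao:5, Ned:7, Mia:3, Xia:5, Zed:4, Fay:5, Hal:6, Ola:7, Ivy:8, Cal:5, Eli:5
Odd-degree vertices: Tao, Ned, Mia, Xia, Fay, Ola, Cal, Eli.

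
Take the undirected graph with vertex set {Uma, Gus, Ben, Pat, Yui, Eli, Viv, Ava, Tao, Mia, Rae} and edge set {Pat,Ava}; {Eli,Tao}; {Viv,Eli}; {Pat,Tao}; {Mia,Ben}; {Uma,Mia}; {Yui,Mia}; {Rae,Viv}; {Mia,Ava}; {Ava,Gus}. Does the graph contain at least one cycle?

The graph has 11 vertices, 10 edges, and 1 connected component.
A forest on 11 vertices with 1 component has exactly 10 edges, which matches — so no cycle.

No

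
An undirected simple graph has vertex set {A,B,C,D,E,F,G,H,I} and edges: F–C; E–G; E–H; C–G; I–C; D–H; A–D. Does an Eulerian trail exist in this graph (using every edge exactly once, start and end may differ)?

No

Degrees: A:1, B:0, C:3, D:2, E:2, F:1, G:2, H:2, I:1
Odd-degree vertices: A, C, F, I (4 total).
An Eulerian trail requires 0 or 2 odd-degree vertices; here there are 4.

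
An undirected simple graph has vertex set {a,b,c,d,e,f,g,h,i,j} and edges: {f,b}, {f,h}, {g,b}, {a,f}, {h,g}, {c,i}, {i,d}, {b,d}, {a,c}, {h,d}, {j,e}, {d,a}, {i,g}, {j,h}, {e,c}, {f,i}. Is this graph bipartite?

A valid 2-coloring puts {c, d, f, g, j} on one side and {a, b, e, h, i} on the other; every edge crosses between the two sides.

Yes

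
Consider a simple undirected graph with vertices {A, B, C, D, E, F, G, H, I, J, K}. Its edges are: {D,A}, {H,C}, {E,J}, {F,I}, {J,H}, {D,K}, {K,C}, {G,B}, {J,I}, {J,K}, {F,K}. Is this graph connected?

No

Component: {B, G}
Component: {A, C, D, E, F, H, I, J, K}
No edge joins these 2 groups, so the graph is disconnected.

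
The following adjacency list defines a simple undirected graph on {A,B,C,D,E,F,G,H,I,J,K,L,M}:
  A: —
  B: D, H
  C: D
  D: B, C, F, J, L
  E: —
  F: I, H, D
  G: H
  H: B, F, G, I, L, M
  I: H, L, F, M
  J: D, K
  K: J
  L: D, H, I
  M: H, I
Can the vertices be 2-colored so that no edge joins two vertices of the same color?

The cycle I-H-M-I has length 3, which is odd, so the graph is not bipartite.

No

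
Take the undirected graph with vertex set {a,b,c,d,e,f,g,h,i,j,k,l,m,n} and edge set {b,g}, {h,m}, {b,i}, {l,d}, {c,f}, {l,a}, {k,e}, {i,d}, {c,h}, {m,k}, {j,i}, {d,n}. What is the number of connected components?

Component: {c, e, f, h, k, m}
Component: {a, b, d, g, i, j, l, n}

2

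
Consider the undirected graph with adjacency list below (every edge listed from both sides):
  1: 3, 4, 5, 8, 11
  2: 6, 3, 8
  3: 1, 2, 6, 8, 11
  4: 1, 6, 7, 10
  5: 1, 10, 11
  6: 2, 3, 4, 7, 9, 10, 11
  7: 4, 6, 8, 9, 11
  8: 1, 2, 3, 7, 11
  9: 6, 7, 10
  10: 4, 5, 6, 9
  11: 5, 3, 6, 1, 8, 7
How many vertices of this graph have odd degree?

Degrees: 1:5, 2:3, 3:5, 4:4, 5:3, 6:7, 7:5, 8:5, 9:3, 10:4, 11:6
Odd-degree vertices: 1, 2, 3, 5, 6, 7, 8, 9.

8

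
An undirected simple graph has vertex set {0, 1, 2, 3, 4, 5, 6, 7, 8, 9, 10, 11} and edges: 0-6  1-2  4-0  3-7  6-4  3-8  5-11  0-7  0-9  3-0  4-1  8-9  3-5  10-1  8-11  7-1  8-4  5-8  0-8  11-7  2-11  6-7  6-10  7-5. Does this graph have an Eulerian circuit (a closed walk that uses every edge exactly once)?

Degrees: 0:6, 1:4, 2:2, 3:4, 4:4, 5:4, 6:4, 7:6, 8:6, 9:2, 10:2, 11:4
Every vertex has even degree and the edges form a single connected piece, so an Eulerian circuit exists.

Yes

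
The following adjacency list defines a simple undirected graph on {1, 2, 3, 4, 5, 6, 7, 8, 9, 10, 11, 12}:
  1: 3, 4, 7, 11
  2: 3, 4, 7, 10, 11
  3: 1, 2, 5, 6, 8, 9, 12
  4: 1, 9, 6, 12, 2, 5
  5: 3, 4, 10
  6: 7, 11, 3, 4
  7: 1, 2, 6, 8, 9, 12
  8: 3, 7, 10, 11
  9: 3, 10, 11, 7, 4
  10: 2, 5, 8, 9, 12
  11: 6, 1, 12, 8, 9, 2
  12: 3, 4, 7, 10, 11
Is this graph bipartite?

Color {3, 4, 7, 10, 11} black and {1, 2, 5, 6, 8, 9, 12} white. No edge joins two same-colored vertices, so the graph is bipartite.

Yes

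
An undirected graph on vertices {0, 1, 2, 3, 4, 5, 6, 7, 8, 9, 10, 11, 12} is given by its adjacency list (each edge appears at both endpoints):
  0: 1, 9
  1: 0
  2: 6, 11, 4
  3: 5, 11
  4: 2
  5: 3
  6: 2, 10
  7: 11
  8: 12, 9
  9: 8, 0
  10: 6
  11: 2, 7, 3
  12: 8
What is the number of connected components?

Component: {0, 1, 8, 9, 12}
Component: {2, 3, 4, 5, 6, 7, 10, 11}

2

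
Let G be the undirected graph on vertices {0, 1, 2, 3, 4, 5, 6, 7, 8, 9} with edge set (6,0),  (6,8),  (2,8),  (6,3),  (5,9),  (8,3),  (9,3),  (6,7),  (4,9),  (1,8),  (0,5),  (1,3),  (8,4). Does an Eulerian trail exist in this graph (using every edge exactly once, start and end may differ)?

No

Degrees: 0:2, 1:2, 2:1, 3:4, 4:2, 5:2, 6:4, 7:1, 8:5, 9:3
Odd-degree vertices: 2, 7, 8, 9 (4 total).
An Eulerian trail requires 0 or 2 odd-degree vertices; here there are 4.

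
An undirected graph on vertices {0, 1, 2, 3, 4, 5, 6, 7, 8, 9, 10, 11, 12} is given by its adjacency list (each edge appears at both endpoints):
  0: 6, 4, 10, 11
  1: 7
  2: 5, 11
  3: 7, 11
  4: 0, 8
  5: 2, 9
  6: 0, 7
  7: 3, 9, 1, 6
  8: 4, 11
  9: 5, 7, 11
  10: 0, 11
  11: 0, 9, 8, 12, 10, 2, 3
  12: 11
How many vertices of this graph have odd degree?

4

Degrees: 0:4, 1:1, 2:2, 3:2, 4:2, 5:2, 6:2, 7:4, 8:2, 9:3, 10:2, 11:7, 12:1
Odd-degree vertices: 1, 9, 11, 12.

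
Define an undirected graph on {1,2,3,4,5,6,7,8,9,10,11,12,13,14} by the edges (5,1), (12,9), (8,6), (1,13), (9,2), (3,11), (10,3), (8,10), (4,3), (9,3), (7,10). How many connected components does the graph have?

3

Component: {14}
Component: {1, 5, 13}
Component: {2, 3, 4, 6, 7, 8, 9, 10, 11, 12}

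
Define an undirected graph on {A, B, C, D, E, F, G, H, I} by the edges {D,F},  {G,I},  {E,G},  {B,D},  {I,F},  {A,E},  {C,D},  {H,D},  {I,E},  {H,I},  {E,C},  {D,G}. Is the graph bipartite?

G-E-I-G is an odd cycle (length 3), and a bipartite graph can contain only even cycles.

No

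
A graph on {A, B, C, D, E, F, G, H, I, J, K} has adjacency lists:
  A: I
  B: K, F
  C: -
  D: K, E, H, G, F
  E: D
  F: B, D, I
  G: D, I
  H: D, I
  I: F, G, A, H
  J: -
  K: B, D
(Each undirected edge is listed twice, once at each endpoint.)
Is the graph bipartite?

Yes

A valid 2-coloring puts {B, C, D, I, J} on one side and {A, E, F, G, H, K} on the other; every edge crosses between the two sides.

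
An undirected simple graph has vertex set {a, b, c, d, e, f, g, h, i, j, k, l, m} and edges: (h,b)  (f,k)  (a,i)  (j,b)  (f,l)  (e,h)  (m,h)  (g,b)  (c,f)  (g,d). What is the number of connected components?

3

Component: {a, i}
Component: {c, f, k, l}
Component: {b, d, e, g, h, j, m}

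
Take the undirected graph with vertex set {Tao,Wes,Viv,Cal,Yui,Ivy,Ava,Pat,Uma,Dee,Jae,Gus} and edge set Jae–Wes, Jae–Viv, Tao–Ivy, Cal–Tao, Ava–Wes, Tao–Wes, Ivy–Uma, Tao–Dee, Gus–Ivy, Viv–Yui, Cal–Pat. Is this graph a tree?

Yes

|V| = 12, |E| = 11.
Connected and |E| = |V| - 1, which characterizes a tree.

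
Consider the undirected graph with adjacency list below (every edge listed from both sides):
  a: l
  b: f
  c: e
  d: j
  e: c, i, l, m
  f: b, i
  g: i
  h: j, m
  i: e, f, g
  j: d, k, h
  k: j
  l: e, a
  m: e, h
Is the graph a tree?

Yes

|V| = 13, |E| = 12.
It is connected with exactly 12 edges, hence acyclic — it is a tree.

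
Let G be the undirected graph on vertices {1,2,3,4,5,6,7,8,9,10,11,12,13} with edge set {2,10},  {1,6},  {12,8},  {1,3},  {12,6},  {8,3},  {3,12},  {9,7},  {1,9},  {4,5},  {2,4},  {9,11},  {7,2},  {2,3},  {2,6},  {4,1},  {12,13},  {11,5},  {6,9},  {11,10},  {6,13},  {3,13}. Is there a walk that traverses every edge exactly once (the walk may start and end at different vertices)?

Degrees: 1:4, 2:5, 3:5, 4:3, 5:2, 6:5, 7:2, 8:2, 9:4, 10:2, 11:3, 12:4, 13:3
Odd-degree vertices: 2, 3, 4, 6, 11, 13 (6 total).
With 6 odd-degree vertices (more than two), no single trail can use every edge.

No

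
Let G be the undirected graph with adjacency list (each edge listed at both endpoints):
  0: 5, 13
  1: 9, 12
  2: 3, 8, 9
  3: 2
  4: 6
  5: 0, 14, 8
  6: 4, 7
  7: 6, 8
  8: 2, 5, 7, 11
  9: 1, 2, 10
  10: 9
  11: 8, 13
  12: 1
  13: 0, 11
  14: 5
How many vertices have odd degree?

Degrees: 0:2, 1:2, 2:3, 3:1, 4:1, 5:3, 6:2, 7:2, 8:4, 9:3, 10:1, 11:2, 12:1, 13:2, 14:1
Odd-degree vertices: 2, 3, 4, 5, 9, 10, 12, 14.

8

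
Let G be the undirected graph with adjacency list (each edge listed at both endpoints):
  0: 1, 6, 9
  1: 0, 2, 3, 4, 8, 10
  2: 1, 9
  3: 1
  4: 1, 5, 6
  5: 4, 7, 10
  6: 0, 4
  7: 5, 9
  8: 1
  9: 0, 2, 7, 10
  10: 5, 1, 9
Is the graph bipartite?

Yes

A valid 2-coloring puts {1, 5, 6, 9} on one side and {0, 2, 3, 4, 7, 8, 10} on the other; every edge crosses between the two sides.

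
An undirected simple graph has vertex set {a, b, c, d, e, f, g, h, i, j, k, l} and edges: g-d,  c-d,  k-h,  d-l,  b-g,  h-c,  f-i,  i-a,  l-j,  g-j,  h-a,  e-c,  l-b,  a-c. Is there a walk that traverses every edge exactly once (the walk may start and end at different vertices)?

Degrees: a:3, b:2, c:4, d:3, e:1, f:1, g:3, h:3, i:2, j:2, k:1, l:3
Odd-degree vertices: a, d, e, f, g, h, k, l (8 total).
With 8 odd-degree vertices (more than two), no single trail can use every edge.

No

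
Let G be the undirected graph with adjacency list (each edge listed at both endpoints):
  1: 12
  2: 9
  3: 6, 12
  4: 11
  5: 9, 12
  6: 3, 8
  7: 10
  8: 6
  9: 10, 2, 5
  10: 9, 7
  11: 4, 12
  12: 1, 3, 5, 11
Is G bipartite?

Yes

Partition the vertices as {4, 6, 7, 9, 12} vs {1, 2, 3, 5, 8, 10, 11}. Each listed edge has one endpoint in each part, so the graph is bipartite.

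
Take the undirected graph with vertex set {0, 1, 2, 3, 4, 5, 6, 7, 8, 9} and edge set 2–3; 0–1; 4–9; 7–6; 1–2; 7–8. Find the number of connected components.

4

Component: {5}
Component: {4, 9}
Component: {6, 7, 8}
Component: {0, 1, 2, 3}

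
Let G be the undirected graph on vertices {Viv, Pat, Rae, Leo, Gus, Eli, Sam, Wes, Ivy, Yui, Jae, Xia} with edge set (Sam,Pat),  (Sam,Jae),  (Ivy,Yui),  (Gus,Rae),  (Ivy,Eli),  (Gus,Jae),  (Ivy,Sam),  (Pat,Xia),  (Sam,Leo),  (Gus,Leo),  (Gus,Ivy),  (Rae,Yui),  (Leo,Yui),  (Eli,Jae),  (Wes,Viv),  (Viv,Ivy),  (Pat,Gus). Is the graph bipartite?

Color {Pat, Rae, Leo, Wes, Ivy, Jae} black and {Viv, Gus, Eli, Sam, Yui, Xia} white. No edge joins two same-colored vertices, so the graph is bipartite.

Yes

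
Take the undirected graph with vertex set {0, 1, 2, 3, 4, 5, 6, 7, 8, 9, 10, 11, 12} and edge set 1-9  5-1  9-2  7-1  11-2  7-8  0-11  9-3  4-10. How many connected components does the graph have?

Component: {6}
Component: {12}
Component: {4, 10}
Component: {0, 1, 2, 3, 5, 7, 8, 9, 11}

4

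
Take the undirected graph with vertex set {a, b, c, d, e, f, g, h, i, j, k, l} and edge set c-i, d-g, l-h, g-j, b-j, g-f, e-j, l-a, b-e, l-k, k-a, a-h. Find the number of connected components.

Component: {c, i}
Component: {a, h, k, l}
Component: {b, d, e, f, g, j}

3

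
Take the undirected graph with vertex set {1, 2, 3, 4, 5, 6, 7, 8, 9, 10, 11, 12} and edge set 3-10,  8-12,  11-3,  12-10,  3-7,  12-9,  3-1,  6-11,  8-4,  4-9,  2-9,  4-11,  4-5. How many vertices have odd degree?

Degrees: 1:1, 2:1, 3:4, 4:4, 5:1, 6:1, 7:1, 8:2, 9:3, 10:2, 11:3, 12:3
Odd-degree vertices: 1, 2, 5, 6, 7, 9, 11, 12.

8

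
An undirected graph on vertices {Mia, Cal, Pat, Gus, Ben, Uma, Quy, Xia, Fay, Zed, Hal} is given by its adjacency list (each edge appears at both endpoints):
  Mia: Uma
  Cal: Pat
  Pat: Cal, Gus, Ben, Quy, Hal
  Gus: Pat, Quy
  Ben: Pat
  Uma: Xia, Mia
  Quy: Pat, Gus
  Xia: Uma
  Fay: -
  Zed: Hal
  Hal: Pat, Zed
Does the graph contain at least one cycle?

The graph has 11 vertices, 9 edges, and 3 connected components.
One cycle is Pat-Quy-Gus-Pat.

Yes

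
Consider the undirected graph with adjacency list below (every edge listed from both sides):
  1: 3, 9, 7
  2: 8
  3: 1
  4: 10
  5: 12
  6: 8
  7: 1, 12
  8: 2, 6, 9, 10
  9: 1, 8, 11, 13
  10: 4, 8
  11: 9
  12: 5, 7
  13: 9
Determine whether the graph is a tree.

The graph has 13 vertices and 12 edges.
It is connected with exactly 12 edges, hence acyclic — it is a tree.

Yes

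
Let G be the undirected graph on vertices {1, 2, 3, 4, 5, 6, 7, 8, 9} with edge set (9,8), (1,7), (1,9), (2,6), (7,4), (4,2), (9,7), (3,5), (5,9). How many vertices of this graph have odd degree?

4

Degrees: 1:2, 2:2, 3:1, 4:2, 5:2, 6:1, 7:3, 8:1, 9:4
Odd-degree vertices: 3, 6, 7, 8.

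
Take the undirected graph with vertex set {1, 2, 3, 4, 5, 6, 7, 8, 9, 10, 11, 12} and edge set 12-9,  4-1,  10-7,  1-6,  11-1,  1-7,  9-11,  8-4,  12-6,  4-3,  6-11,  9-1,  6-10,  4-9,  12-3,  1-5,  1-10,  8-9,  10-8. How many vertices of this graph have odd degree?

6

Degrees: 1:7, 2:0, 3:2, 4:4, 5:1, 6:4, 7:2, 8:3, 9:5, 10:4, 11:3, 12:3
Odd-degree vertices: 1, 5, 8, 9, 11, 12.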